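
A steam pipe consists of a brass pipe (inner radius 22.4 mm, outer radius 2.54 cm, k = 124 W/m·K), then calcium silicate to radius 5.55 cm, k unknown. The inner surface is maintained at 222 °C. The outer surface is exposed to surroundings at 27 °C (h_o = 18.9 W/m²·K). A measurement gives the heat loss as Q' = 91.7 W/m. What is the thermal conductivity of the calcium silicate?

k = 0.0630 W/m·K

ΣR = ΔT/Q' = |222 − 27|/91.7 = 2.126 m·K/W
Known resistances:
  R'_brass = ln(0.0254/0.0224)/(2πk) = 0.1257/(2π·124) = 1.613×10^-4 m·K/W
  R'_conv,out = 1/(2πr h) = 1/(2π·0.0555·18.9) = 0.1517 m·K/W
R_calcium silicate = ΣR − ΣR_known = 2.126 − 0.1519 = 1.974 m·K/W
ln(r₂/r₁)/(2πk) = 1.974 ⇒ k = 0.7816/(2π·1.974) = 0.0630 W/m·K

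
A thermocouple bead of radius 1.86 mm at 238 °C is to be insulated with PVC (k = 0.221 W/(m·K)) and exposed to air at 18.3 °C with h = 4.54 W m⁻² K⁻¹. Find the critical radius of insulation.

For a sphere, r_cr = 2k_ins/h = 2·0.221/4.54 = 0.0974 m = 9.74 cm

r_cr = 9.74 cm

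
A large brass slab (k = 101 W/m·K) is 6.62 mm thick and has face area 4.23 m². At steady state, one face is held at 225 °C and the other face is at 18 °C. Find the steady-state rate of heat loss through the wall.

Q = 1.34×10^7 W

Q = kA·ΔT/L = 101 × 4.23 × |225 °C − 18 °C| / 0.00662 = 1.34×10^7 W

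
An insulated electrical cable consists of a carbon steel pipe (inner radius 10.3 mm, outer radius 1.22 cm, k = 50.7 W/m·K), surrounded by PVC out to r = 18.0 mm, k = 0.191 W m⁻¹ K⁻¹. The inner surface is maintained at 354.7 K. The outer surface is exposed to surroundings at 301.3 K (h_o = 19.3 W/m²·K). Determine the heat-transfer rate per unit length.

Q' = 68.2 W/m

Resistance network (inner→outer):
  R'_carbon steel = ln(0.0122/0.0103)/(2πk) = 0.1693/(2π·50.7) = 5.314×10^-4 m·K/W
  R'_PVC = ln(0.0180/0.0122)/(2πk) = 0.3889/(2π·0.191) = 0.3241 m·K/W
  R'_conv,out = 1/(2πr h) = 1/(2π·0.0180·19.3) = 0.4581 m·K/W
ΣR = 5.314×10^-4 + 0.3241 + 0.4581 = 0.7827 m·K/W
Q' = ΔT/ΣR = (354.7 K − 301.3 K)/0.7827 = 68.2 W/m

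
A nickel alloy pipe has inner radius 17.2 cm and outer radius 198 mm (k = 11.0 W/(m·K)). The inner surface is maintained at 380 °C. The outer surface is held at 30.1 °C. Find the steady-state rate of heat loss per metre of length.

Q' = 172 kW/m

Q' = 2πk·ΔT/ln(r₂/r₁) = 2π × 11.0 × 349.9 / ln(0.198/0.172) = 1.72×10^5 W/m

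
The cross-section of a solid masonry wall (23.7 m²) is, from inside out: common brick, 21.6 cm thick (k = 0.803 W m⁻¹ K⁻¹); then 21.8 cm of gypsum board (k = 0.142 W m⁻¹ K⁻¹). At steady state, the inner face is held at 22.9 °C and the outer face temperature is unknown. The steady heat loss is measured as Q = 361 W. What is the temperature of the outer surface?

Sum the resistances:
  R_common brick = L/(kA) = 0.216/(0.803·23.7) = 0.01135 K/W
  R_gypsum board = L/(kA) = 0.218/(0.142·23.7) = 0.06478 K/W
ΣR = 0.07613 K/W
ΔT = Q·ΣR = 361 × 0.07613 = 27.48 K
Heat flows outward, so T_out = T_in − ΔT = 22.9 − 27.48 = -4.58 °C

T_out = -4.58 °C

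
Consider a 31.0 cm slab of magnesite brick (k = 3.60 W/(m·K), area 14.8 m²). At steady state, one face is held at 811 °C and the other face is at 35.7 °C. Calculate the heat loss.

Q = 133 kW

Q = kA·ΔT/L = 3.60 × 14.8 × |811 °C − 35.7 °C| / 0.310 = 1.33×10^5 W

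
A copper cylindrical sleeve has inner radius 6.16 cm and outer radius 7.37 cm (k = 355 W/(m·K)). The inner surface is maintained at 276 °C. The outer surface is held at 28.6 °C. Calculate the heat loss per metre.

Q' = 3080 kW/m

Q' = 2πk·ΔT/ln(r₂/r₁) = 2π × 355 × 247.4 / ln(0.0737/0.0616) = 3.08×10^6 W/m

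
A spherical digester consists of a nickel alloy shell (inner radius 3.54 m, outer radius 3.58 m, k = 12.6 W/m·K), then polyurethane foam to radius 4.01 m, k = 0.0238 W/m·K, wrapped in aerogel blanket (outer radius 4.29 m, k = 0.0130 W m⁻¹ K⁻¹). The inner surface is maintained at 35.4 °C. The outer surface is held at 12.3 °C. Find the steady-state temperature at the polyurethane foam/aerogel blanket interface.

T = 23.8 °C

Treat each layer as a resistance in series:
  R_nickel alloy = (1/3.54 − 1/3.58)/(4πk) = 0.003156/(4π·12.6) = 1.993×10^-5 K/W
  R_polyurethane foam = (1/3.58 − 1/4.01)/(4πk) = 0.02995/(4π·0.0238) = 0.1002 K/W
  R_aerogel blanket = (1/4.01 − 1/4.29)/(4πk) = 0.01628/(4π·0.0130) = 0.09963 K/W
ΣR = 1.993×10^-5 + 0.1002 + 0.09963 = 0.1998 K/W
Q = ΔT/ΣR = (35.4 °C − 12.3 °C)/0.1998 = 115.6 W
From the inner boundary to the polyurethane foam/aerogel blanket interface, ΣR_partial = 0.1002 K/W.
T_interface = T_in − Q·ΣR_partial = 35.4 °C − (115.6)(0.1002) = 23.8 °C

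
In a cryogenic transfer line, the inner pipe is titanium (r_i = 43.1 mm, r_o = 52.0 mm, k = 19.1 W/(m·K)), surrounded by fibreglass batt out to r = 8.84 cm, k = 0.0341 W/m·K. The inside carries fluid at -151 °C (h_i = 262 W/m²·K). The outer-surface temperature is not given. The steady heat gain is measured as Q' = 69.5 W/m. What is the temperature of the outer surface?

T_out = 22.2 °C

Series resistances:
  R'_conv,in = 1/(2πr h) = 1/(2π·0.0431·262) = 0.01409 m·K/W
  R'_titanium = ln(0.0520/0.0431)/(2πk) = 0.1877/(2π·19.1) = 0.001564 m·K/W
  R'_fibreglass batt = ln(0.0884/0.0520)/(2πk) = 0.5306/(2π·0.0341) = 2.477 m·K/W
ΣR = 2.492 m·K/W
ΔT = Q'·ΣR = 69.5 × 2.492 = 173.2 K
Heat flows inward, so T_out = T_in + ΔT = -151 + 173.2 = 22.2 °C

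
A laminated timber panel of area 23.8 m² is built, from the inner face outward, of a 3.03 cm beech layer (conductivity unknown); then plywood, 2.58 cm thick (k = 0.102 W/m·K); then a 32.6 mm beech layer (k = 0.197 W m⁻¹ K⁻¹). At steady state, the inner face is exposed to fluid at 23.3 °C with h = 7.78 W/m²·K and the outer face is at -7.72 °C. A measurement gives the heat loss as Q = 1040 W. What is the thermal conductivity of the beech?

k = 0.186 W/m·K

ΣR = ΔT/Q = |23.3 − -7.72|/1040 = 0.02983 K/W
Known resistances:
  R_conv,in = 1/(hA) = 1/(7.78·23.8) = 0.005401 K/W
  R_plywood = L/(kA) = 0.0258/(0.102·23.8) = 0.01063 K/W
  R_beech = L/(kA) = 0.0326/(0.197·23.8) = 0.006953 K/W
R_beech = ΣR − ΣR_known = 0.02983 − 0.02298 = 0.006850 K/W
L/(kA) = 0.006850 ⇒ k = 0.0303/(0.006850·23.8) = 0.186 W/m·K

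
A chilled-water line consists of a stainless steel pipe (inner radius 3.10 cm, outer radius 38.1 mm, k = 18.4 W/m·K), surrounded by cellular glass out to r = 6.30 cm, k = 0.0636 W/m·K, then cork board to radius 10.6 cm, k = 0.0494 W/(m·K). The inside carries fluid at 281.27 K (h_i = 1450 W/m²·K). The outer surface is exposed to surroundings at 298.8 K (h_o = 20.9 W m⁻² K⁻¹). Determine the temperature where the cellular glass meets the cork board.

T = 288.6 K

Resistance network (inner→outer):
  R'_conv,in = 1/(2πr h) = 1/(2π·0.0310·1450) = 0.003541 m·K/W
  R'_stainless steel = ln(0.0381/0.0310)/(2πk) = 0.2062/(2π·18.4) = 0.001784 m·K/W
  R'_cellular glass = ln(0.0630/0.0381)/(2πk) = 0.5029/(2π·0.0636) = 1.259 m·K/W
  R'_cork board = ln(0.106/0.0630)/(2πk) = 0.5203/(2π·0.0494) = 1.676 m·K/W
  R'_conv,out = 1/(2πr h) = 1/(2π·0.106·20.9) = 0.07184 m·K/W
ΣR = 0.003541 + 0.001784 + 1.259 + 1.676 + 0.07184 = 3.012 m·K/W
Q' = ΔT/ΣR = (281.27 K − 298.8 K)/3.012 = -5.820 W/m
From the inner boundary to the cellular glass/cork board interface, ΣR_partial = 1.264 m·K/W.
T_interface = T_in − Q'·ΣR_partial = 281.27 K − (-5.820)(1.264) = 288.6 K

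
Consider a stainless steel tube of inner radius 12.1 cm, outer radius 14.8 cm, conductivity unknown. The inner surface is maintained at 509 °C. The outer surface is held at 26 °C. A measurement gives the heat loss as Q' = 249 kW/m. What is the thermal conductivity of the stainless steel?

ΣR = ΔT/Q' = |509 − 26|/2.49×10^5 = 0.001940 m·K/W
ln(r₂/r₁)/(2πk) = 0.001940 ⇒ k = 0.2014/(2π·0.001940) = 16.5 W/m·K

k = 16.5 W/m·K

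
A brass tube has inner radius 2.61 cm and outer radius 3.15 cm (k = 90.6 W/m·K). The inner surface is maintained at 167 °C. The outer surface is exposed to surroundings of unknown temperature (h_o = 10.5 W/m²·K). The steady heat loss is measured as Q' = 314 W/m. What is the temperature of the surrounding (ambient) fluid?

Series resistances:
  R'_brass = ln(0.0315/0.0261)/(2πk) = 0.1881/(2π·90.6) = 3.303×10^-4 m·K/W
  R'_conv,out = 1/(2πr h) = 1/(2π·0.0315·10.5) = 0.4812 m·K/W
ΣR = 0.4815 m·K/W
ΔT = Q'·ΣR = 314 × 0.4815 = 151.2 K
Heat flows outward, so T_out = T_in − ΔT = 167 − 151.2 = 15.8 °C

T_out = 15.8 °C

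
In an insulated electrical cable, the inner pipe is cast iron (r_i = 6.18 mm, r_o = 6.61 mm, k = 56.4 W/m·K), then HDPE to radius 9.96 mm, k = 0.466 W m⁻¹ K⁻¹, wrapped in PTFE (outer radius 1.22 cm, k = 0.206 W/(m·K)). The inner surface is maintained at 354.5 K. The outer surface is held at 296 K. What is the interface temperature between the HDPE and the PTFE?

Resistance network (inner→outer):
  R'_cast iron = ln(0.00661/0.00618)/(2πk) = 0.06727/(2π·56.4) = 1.898×10^-4 m·K/W
  R'_HDPE = ln(0.00996/0.00661)/(2πk) = 0.4100/(2π·0.466) = 0.1400 m·K/W
  R'_PTFE = ln(0.0122/0.00996)/(2πk) = 0.2029/(2π·0.206) = 0.1567 m·K/W
ΣR = 1.898×10^-4 + 0.1400 + 0.1567 = 0.2969 m·K/W
Q' = ΔT/ΣR = (354.5 K − 296 K)/0.2969 = 197.0 W/m
From the inner boundary to the HDPE/PTFE interface, ΣR_partial = 0.1402 m·K/W.
T_interface = T_in − Q'·ΣR_partial = 354.5 K − (197.0)(0.1402) = 326.9 K

T = 326.9 K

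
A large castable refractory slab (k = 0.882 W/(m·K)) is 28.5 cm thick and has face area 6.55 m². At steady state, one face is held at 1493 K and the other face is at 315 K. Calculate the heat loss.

Q = 23.9 kW

Q = kA·ΔT/L = 0.882 × 6.55 × |1493 K − 315 K| / 0.285 = 23900 W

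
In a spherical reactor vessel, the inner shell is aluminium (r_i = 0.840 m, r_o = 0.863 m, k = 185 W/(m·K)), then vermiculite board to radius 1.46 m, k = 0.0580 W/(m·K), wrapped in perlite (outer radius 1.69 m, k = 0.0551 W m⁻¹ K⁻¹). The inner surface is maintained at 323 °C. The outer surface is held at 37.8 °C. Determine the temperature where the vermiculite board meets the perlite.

T = 86.7 °C

Series thermal resistances, inner to outer:
  R_aluminium = (1/0.840 − 1/0.863)/(4πk) = 0.03173/(4π·185) = 1.365×10^-5 K/W
  R_vermiculite board = (1/0.863 − 1/1.46)/(4πk) = 0.4738/(4π·0.0580) = 0.6501 K/W
  R_perlite = (1/1.46 − 1/1.69)/(4πk) = 0.09322/(4π·0.0551) = 0.1346 K/W
ΣR = 1.365×10^-5 + 0.6501 + 0.1346 = 0.7847 K/W
Q = ΔT/ΣR = (323 °C − 37.8 °C)/0.7847 = 363.5 W
From the inner boundary to the vermiculite board/perlite interface, ΣR_partial = 0.6501 K/W.
T_interface = T_in − Q·ΣR_partial = 323 °C − (363.5)(0.6501) = 86.7 °C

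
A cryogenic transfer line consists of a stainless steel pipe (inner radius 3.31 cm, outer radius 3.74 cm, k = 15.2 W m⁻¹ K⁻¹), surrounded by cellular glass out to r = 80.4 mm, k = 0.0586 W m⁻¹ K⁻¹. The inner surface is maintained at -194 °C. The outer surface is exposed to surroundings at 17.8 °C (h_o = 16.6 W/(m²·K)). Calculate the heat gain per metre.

Q' = 96.3 W/m

Treat each layer as a resistance in series:
  R'_stainless steel = ln(0.0374/0.0331)/(2πk) = 0.1221/(2π·15.2) = 0.001279 m·K/W
  R'_cellular glass = ln(0.0804/0.0374)/(2πk) = 0.7653/(2π·0.0586) = 2.079 m·K/W
  R'_conv,out = 1/(2πr h) = 1/(2π·0.0804·16.6) = 0.1192 m·K/W
ΣR = 0.001279 + 2.079 + 0.1192 = 2.199 m·K/W
Q' = ΔT/ΣR = (-194 °C − 17.8 °C)/2.199 = -96.3 W/m
(Negative Q' ⇒ heat flows inward; heat gain = 96.3 W/m.)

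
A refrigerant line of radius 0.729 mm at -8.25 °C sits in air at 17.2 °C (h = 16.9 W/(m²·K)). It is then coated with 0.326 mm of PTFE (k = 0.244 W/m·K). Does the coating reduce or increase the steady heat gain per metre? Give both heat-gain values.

increases: 1.97 → 2.78 W/m

Critical radius for a cylinder: r_cr = k/h = 0.0144 m = 1.44 cm.
Outer radius after coating: r₂ = 7.29×10^-4 + 3.26×10^-4 = 0.001055 m.
Since r₁ < r_cr and r₂ ≤ r_cr, the coating moves toward the maximum at r_cr — heat gain rises.
Bare: R = 1/(2πr₁h) = 12.92 m·K/W; Q = 25.45/12.92 = 1.97 W/m.
Coated: R = R_cond + R_conv = 9.168 m·K/W; Q = 25.45/9.168 = 2.78 W/m.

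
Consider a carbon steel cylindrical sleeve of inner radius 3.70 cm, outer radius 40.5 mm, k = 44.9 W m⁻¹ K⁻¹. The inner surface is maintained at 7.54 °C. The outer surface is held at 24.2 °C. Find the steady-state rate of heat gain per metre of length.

Q' = 2πk·ΔT/ln(r₂/r₁) = 2π × 44.9 × 16.66 / ln(0.0405/0.0370) = 52000 W/m

Q' = 52.0 kW/m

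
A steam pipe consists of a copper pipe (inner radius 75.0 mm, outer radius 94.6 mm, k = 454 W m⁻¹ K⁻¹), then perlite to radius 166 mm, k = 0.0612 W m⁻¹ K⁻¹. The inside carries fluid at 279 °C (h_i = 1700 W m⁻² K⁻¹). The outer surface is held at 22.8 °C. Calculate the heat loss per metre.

Q' = 175 W/m

Resistance network (inner→outer):
  R'_conv,in = 1/(2πr h) = 1/(2π·0.0750·1700) = 0.001248 m·K/W
  R'_copper = ln(0.0946/0.0750)/(2πk) = 0.2322/(2π·454) = 8.139×10^-5 m·K/W
  R'_perlite = ln(0.166/0.0946)/(2πk) = 0.5623/(2π·0.0612) = 1.462 m·K/W
ΣR = 0.001248 + 8.139×10^-5 + 1.462 = 1.463 m·K/W
Q' = ΔT/ΣR = (279 °C − 22.8 °C)/1.463 = 175 W/m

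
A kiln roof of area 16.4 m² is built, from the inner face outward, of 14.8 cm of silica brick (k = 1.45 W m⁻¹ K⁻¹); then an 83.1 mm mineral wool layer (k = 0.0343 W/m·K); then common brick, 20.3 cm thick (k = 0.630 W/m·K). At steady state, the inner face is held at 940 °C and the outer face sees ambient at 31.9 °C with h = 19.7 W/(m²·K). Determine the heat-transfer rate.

Q = 5140 W

Series thermal resistances, inner to outer:
  R_silica brick = L/(kA) = 0.148/(1.45·16.4) = 0.006224 K/W
  R_mineral wool = L/(kA) = 0.0831/(0.0343·16.4) = 0.1477 K/W
  R_common brick = L/(kA) = 0.203/(0.630·16.4) = 0.01965 K/W
  R_conv,out = 1/(hA) = 1/(19.7·16.4) = 0.003095 K/W
ΣR = 0.006224 + 0.1477 + 0.01965 + 0.003095 = 0.1767 K/W
Q = ΔT/ΣR = (940 °C − 31.9 °C)/0.1767 = 5140 W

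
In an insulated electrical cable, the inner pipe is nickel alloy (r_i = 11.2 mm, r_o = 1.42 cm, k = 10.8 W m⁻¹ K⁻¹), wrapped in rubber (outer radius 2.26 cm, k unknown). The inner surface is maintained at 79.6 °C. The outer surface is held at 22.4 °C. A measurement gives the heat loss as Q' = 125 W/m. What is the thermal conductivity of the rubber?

k = 0.163 W/m·K

ΣR = ΔT/Q' = |79.6 − 22.4|/125 = 0.4576 m·K/W
Known resistances:
  R'_nickel alloy = ln(0.0142/0.0112)/(2πk) = 0.2373/(2π·10.8) = 0.003497 m·K/W
R_rubber = ΣR − ΣR_known = 0.4576 − 0.003497 = 0.4541 m·K/W
ln(r₂/r₁)/(2πk) = 0.4541 ⇒ k = 0.4647/(2π·0.4541) = 0.163 W/m·K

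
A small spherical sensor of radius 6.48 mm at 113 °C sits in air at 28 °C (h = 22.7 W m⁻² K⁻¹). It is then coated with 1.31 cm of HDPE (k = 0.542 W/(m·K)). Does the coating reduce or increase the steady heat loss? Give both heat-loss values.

increases: 1.02 → 3.50 W

Critical radius for a sphere: r_cr = 2k/h = 0.0478 m = 4.78 cm.
Outer radius after coating: r₂ = 0.00648 + 0.0131 = 0.01958 m.
Since r₁ < r_cr and r₂ ≤ r_cr, the coating moves toward the maximum at r_cr — heat loss rises.
Bare: R = 1/(4πr₁²h) = 83.49 K/W; Q = 85/83.49 = 1.02 W.
Coated: R = R_cond + R_conv = 24.30 K/W; Q = 85/24.30 = 3.50 W.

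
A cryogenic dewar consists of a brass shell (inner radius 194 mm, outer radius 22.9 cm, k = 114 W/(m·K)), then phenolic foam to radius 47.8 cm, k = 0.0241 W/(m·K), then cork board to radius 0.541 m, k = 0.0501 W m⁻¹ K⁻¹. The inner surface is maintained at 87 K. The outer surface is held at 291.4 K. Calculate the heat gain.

Q = 25.9 W

Treat each layer as a resistance in series:
  R_brass = (1/0.194 − 1/0.229)/(4πk) = 0.7878/(4π·114) = 5.499×10^-4 K/W
  R_phenolic foam = (1/0.229 − 1/0.478)/(4πk) = 2.275/(4π·0.0241) = 7.511 K/W
  R_cork board = (1/0.478 − 1/0.541)/(4πk) = 0.2436/(4π·0.0501) = 0.3870 K/W
ΣR = 5.499×10^-4 + 7.511 + 0.3870 = 7.899 K/W
Q = ΔT/ΣR = (87 K − 291.4 K)/7.899 = -25.9 W
(Negative Q ⇒ heat flows inward; heat gain = 25.9 W.)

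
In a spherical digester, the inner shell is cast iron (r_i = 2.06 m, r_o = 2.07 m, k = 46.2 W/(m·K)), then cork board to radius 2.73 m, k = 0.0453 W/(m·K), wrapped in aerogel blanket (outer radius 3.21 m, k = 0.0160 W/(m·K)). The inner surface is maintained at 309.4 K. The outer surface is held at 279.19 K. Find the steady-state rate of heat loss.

Q = 63.3 W

Treat each layer as a resistance in series:
  R_cast iron = (1/2.06 − 1/2.07)/(4πk) = 0.002345/(4π·46.2) = 4.039×10^-6 K/W
  R_cork board = (1/2.07 − 1/2.73)/(4πk) = 0.1168/(4π·0.0453) = 0.2052 K/W
  R_aerogel blanket = (1/2.73 − 1/3.21)/(4πk) = 0.05477/(4π·0.0160) = 0.2724 K/W
ΣR = 4.039×10^-6 + 0.2052 + 0.2724 = 0.4776 K/W
Q = ΔT/ΣR = (309.4 K − 279.19 K)/0.4776 = 63.3 W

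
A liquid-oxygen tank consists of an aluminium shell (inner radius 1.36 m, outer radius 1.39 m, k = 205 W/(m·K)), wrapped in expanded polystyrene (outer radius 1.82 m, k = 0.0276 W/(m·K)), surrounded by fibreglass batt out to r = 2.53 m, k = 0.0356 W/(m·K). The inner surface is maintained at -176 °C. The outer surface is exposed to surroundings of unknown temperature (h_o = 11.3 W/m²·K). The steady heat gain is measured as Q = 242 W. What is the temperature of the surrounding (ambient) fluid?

Series resistances:
  R_aluminium = (1/1.36 − 1/1.39)/(4πk) = 0.01587/(4π·205) = 6.160×10^-6 K/W
  R_expanded polystyrene = (1/1.39 − 1/1.82)/(4πk) = 0.1700/(4π·0.0276) = 0.4901 K/W
  R_fibreglass batt = (1/1.82 − 1/2.53)/(4πk) = 0.1542/(4π·0.0356) = 0.3447 K/W
  R_conv,out = 1/(4πr²h) = 1/(4π·2.53²·11.3) = 0.001100 K/W
ΣR = 0.8359 K/W
ΔT = Q·ΣR = 242 × 0.8359 = 202.3 K
Heat flows inward, so T_out = T_in + ΔT = -176 + 202.3 = 26.3 °C

T_out = 26.3 °C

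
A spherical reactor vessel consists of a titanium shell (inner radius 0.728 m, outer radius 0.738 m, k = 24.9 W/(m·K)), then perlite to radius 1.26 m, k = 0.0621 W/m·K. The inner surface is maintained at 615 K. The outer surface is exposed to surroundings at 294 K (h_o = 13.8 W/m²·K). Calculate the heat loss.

Series thermal resistances, inner to outer:
  R_titanium = (1/0.728 − 1/0.738)/(4πk) = 0.01861/(4π·24.9) = 5.948×10^-5 K/W
  R_perlite = (1/0.738 − 1/1.26)/(4πk) = 0.5614/(4π·0.0621) = 0.7194 K/W
  R_conv,out = 1/(4πr²h) = 1/(4π·1.26²·13.8) = 0.003632 K/W
ΣR = 5.948×10^-5 + 0.7194 + 0.003632 = 0.7231 K/W
Q = ΔT/ΣR = (615 K − 294 K)/0.7231 = 444 W

Q = 444 W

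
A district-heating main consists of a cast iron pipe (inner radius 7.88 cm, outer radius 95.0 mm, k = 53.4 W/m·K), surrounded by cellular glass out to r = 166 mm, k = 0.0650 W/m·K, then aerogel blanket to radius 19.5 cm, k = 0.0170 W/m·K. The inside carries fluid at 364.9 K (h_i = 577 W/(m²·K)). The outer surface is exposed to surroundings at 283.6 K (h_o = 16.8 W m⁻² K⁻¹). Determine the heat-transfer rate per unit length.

Q' = 27.8 W/m

Series thermal resistances, inner to outer:
  R'_conv,in = 1/(2πr h) = 1/(2π·0.0788·577) = 0.003500 m·K/W
  R'_cast iron = ln(0.0950/0.0788)/(2πk) = 0.1870/(2π·53.4) = 5.572×10^-4 m·K/W
  R'_cellular glass = ln(0.166/0.0950)/(2πk) = 0.5581/(2π·0.0650) = 1.367 m·K/W
  R'_aerogel blanket = ln(0.195/0.166)/(2πk) = 0.1610/(2π·0.0170) = 1.507 m·K/W
  R'_conv,out = 1/(2πr h) = 1/(2π·0.195·16.8) = 0.04858 m·K/W
ΣR = 0.003500 + 5.572×10^-4 + 1.367 + 1.507 + 0.04858 = 2.927 m·K/W
Q' = ΔT/ΣR = (364.9 K − 283.6 K)/2.927 = 27.8 W/m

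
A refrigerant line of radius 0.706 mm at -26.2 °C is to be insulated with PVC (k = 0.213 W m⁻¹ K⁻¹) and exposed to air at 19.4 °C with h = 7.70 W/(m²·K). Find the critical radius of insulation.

r_cr = 2.77 cm

For a cylinder, r_cr = k_ins/h = 0.213/7.70 = 0.0277 m = 2.77 cm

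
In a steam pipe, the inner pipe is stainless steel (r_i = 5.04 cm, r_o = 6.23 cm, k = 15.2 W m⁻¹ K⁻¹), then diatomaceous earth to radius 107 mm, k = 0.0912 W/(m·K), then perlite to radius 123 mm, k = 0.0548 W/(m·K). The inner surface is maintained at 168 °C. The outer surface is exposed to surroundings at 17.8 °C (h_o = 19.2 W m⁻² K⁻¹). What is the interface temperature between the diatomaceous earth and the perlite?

T = 67.8 °C

Resistance network (inner→outer):
  R'_stainless steel = ln(0.0623/0.0504)/(2πk) = 0.2120/(2π·15.2) = 0.002219 m·K/W
  R'_diatomaceous earth = ln(0.107/0.0623)/(2πk) = 0.5409/(2π·0.0912) = 0.9439 m·K/W
  R'_perlite = ln(0.123/0.107)/(2πk) = 0.1394/(2π·0.0548) = 0.4047 m·K/W
  R'_conv,out = 1/(2πr h) = 1/(2π·0.123·19.2) = 0.06739 m·K/W
ΣR = 0.002219 + 0.9439 + 0.4047 + 0.06739 = 1.418 m·K/W
Q' = ΔT/ΣR = (168 °C − 17.8 °C)/1.418 = 105.9 W/m
From the inner boundary to the diatomaceous earth/perlite interface, ΣR_partial = 0.9461 m·K/W.
T_interface = T_in − Q'·ΣR_partial = 168 °C − (105.9)(0.9461) = 67.8 °C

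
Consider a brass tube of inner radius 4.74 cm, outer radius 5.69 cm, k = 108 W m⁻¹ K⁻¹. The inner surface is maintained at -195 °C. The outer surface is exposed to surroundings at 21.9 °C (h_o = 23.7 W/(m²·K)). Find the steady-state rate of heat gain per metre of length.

Q' = 1830 W/m

Treat each layer as a resistance in series:
  R'_brass = ln(0.0569/0.0474)/(2πk) = 0.1827/(2π·108) = 2.692×10^-4 m·K/W
  R'_conv,out = 1/(2πr h) = 1/(2π·0.0569·23.7) = 0.1180 m·K/W
ΣR = 2.692×10^-4 + 0.1180 = 0.1183 m·K/W
Q' = ΔT/ΣR = (-195 °C − 21.9 °C)/0.1183 = -1830 W/m
(Negative Q' ⇒ heat flows inward; heat gain = 1830 W/m.)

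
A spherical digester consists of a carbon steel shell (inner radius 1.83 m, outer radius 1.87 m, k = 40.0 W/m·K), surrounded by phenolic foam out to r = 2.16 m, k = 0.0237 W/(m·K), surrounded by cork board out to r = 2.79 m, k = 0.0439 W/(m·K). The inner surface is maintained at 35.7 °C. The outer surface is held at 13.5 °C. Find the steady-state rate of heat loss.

Series thermal resistances, inner to outer:
  R_carbon steel = (1/1.83 − 1/1.87)/(4πk) = 0.01169/(4π·40.0) = 2.325×10^-5 K/W
  R_phenolic foam = (1/1.87 − 1/2.16)/(4πk) = 0.07180/(4π·0.0237) = 0.2411 K/W
  R_cork board = (1/2.16 − 1/2.79)/(4πk) = 0.1045/(4π·0.0439) = 0.1895 K/W
ΣR = 2.325×10^-5 + 0.2411 + 0.1895 = 0.4306 K/W
Q = ΔT/ΣR = (35.7 °C − 13.5 °C)/0.4306 = 51.6 W

Q = 51.6 W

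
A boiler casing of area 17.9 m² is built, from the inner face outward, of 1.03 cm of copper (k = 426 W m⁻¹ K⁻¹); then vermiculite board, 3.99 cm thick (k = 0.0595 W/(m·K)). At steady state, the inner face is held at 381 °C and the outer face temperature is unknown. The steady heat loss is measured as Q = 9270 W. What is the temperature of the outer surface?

T_out = 33.7 °C

Series resistances:
  R_copper = L/(kA) = 0.0103/(426·17.9) = 1.351×10^-6 K/W
  R_vermiculite board = L/(kA) = 0.0399/(0.0595·17.9) = 0.03746 K/W
ΣR = 0.03746 K/W
ΔT = Q·ΣR = 9270 × 0.03746 = 347.3 K
Heat flows outward, so T_out = T_in − ΔT = 381 − 347.3 = 33.7 °C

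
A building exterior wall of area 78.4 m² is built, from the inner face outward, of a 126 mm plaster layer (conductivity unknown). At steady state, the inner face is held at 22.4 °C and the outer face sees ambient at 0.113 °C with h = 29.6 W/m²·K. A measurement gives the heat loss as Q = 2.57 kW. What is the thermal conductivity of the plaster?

k = 0.195 W/m·K

ΣR = ΔT/Q = |22.4 − 0.113|/2570 = 0.008672 K/W
Known resistances:
  R_conv,out = 1/(hA) = 1/(29.6·78.4) = 4.309×10^-4 K/W
R_plaster = ΣR − ΣR_known = 0.008672 − 4.309×10^-4 = 0.008241 K/W
L/(kA) = 0.008241 ⇒ k = 0.126/(0.008241·78.4) = 0.195 W/m·K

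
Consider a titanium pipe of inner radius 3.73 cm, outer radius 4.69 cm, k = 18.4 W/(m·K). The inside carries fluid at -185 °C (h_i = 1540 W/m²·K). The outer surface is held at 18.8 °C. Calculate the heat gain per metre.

Q' = 42900 W/m

Treat each layer as a resistance in series:
  R'_conv,in = 1/(2πr h) = 1/(2π·0.0373·1540) = 0.002771 m·K/W
  R'_titanium = ln(0.0469/0.0373)/(2πk) = 0.2290/(2π·18.4) = 0.001981 m·K/W
ΣR = 0.002771 + 0.001981 = 0.004752 m·K/W
Q' = ΔT/ΣR = (-185 °C − 18.8 °C)/0.004752 = -42900 W/m
(Negative Q' ⇒ heat flows inward; heat gain = 42900 W/m.)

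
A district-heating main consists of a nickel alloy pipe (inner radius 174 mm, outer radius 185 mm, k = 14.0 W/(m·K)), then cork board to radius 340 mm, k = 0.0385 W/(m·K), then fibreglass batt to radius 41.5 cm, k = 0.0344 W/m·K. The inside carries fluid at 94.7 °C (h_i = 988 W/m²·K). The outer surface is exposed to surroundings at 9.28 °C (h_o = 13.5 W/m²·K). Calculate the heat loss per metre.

Q' = 24.6 W/m

Series thermal resistances, inner to outer:
  R'_conv,in = 1/(2πr h) = 1/(2π·0.174·988) = 9.258×10^-4 m·K/W
  R'_nickel alloy = ln(0.185/0.174)/(2πk) = 0.06130/(2π·14.0) = 6.969×10^-4 m·K/W
  R'_cork board = ln(0.340/0.185)/(2πk) = 0.6086/(2π·0.0385) = 2.516 m·K/W
  R'_fibreglass batt = ln(0.415/0.340)/(2πk) = 0.1993/(2π·0.0344) = 0.9222 m·K/W
  R'_conv,out = 1/(2πr h) = 1/(2π·0.415·13.5) = 0.02841 m·K/W
ΣR = 9.258×10^-4 + 6.969×10^-4 + 2.516 + 0.9222 + 0.02841 = 3.468 m·K/W
Q' = ΔT/ΣR = (94.7 °C − 9.28 °C)/3.468 = 24.6 W/m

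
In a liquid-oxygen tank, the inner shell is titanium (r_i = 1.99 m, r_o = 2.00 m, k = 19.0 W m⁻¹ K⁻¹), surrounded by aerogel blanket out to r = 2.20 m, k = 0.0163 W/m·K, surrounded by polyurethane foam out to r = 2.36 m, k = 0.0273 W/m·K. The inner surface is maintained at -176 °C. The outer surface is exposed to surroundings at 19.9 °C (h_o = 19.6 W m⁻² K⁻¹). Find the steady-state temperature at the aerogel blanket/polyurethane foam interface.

T = -36.9 °C

Treat each layer as a resistance in series:
  R_titanium = (1/1.99 − 1/2.00)/(4πk) = 0.002513/(4π·19.0) = 1.052×10^-5 K/W
  R_aerogel blanket = (1/2.00 − 1/2.20)/(4πk) = 0.04545/(4π·0.0163) = 0.2219 K/W
  R_polyurethane foam = (1/2.20 − 1/2.36)/(4πk) = 0.03082/(4π·0.0273) = 0.08983 K/W
  R_conv,out = 1/(4πr²h) = 1/(4π·2.36²·19.6) = 7.290×10^-4 K/W
ΣR = 1.052×10^-5 + 0.2219 + 0.08983 + 7.290×10^-4 = 0.3125 K/W
Q = ΔT/ΣR = (-176 °C − 19.9 °C)/0.3125 = -626.9 W
From the inner boundary to the aerogel blanket/polyurethane foam interface, ΣR_partial = 0.2219 K/W.
T_interface = T_in − Q·ΣR_partial = -176 °C − (-626.9)(0.2219) = -36.9 °C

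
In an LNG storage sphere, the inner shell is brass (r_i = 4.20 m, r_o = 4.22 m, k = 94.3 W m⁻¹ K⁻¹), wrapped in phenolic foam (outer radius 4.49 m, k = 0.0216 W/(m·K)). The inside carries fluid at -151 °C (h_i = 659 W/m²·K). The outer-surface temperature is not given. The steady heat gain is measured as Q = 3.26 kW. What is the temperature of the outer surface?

Sum the resistances:
  R_conv,in = 1/(4πr²h) = 1/(4π·4.20²·659) = 6.846×10^-6 K/W
  R_brass = (1/4.20 − 1/4.22)/(4πk) = 0.001128/(4π·94.3) = 9.522×10^-7 K/W
  R_phenolic foam = (1/4.22 − 1/4.49)/(4πk) = 0.01425/(4π·0.0216) = 0.05250 K/W
ΣR = 0.05251 K/W
ΔT = Q·ΣR = 3260 × 0.05251 = 171.2 K
Heat flows inward, so T_out = T_in + ΔT = -151 + 171.2 = 20.2 °C

T_out = 20.2 °C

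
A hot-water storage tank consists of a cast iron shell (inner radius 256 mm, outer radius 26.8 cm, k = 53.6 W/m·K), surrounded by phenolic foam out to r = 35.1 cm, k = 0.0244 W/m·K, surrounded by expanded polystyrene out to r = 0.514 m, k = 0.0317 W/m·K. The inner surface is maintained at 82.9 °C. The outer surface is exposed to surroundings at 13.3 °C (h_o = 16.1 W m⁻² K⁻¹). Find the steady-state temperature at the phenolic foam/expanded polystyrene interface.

T = 44.1 °C

Resistance network (inner→outer):
  R_cast iron = (1/0.256 − 1/0.268)/(4πk) = 0.1749/(4π·53.6) = 2.597×10^-4 K/W
  R_phenolic foam = (1/0.268 − 1/0.351)/(4πk) = 0.8823/(4π·0.0244) = 2.878 K/W
  R_expanded polystyrene = (1/0.351 − 1/0.514)/(4πk) = 0.9035/(4π·0.0317) = 2.268 K/W
  R_conv,out = 1/(4πr²h) = 1/(4π·0.514²·16.1) = 0.01871 K/W
ΣR = 2.597×10^-4 + 2.878 + 2.268 + 0.01871 = 5.165 K/W
Q = ΔT/ΣR = (82.9 °C − 13.3 °C)/5.165 = 13.48 W
From the inner boundary to the phenolic foam/expanded polystyrene interface, ΣR_partial = 2.878 K/W.
T_interface = T_in − Q·ΣR_partial = 82.9 °C − (13.48)(2.878) = 44.1 °C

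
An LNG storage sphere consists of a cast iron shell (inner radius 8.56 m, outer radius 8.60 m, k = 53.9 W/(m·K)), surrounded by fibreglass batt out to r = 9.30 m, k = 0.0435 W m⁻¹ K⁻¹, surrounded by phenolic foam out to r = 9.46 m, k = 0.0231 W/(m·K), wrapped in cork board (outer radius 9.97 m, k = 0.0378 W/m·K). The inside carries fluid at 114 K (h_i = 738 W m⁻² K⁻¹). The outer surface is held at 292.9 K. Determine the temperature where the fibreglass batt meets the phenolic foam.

T = 199.1 K

Treat each layer as a resistance in series:
  R_conv,in = 1/(4πr²h) = 1/(4π·8.56²·738) = 1.472×10^-6 K/W
  R_cast iron = (1/8.56 − 1/8.60)/(4πk) = 5.434×10^-4/(4π·53.9) = 8.022×10^-7 K/W
  R_fibreglass batt = (1/8.60 − 1/9.30)/(4πk) = 0.008752/(4π·0.0435) = 0.01601 K/W
  R_phenolic foam = (1/9.30 − 1/9.46)/(4πk) = 0.001819/(4π·0.0231) = 0.006265 K/W
  R_cork board = (1/9.46 − 1/9.97)/(4πk) = 0.005407/(4π·0.0378) = 0.01138 K/W
ΣR = 1.472×10^-6 + 8.022×10^-7 + 0.01601 + 0.006265 + 0.01138 = 0.03366 K/W
Q = ΔT/ΣR = (114 K − 292.9 K)/0.03366 = -5315 W
From the inner boundary to the fibreglass batt/phenolic foam interface, ΣR_partial = 0.01601 K/W.
T_interface = T_in − Q·ΣR_partial = 114 K − (-5315)(0.01601) = 199.1 K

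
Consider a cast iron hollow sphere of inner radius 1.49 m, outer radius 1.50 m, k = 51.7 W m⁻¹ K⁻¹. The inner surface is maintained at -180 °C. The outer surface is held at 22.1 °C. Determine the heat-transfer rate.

Q = 4πk·ΔT/(1/r₁ − 1/r₂) = 4π × 51.7 × 202.1 / (1/1.49 − 1/1.50) = 2.93×10^7 W

Q = 29300 kW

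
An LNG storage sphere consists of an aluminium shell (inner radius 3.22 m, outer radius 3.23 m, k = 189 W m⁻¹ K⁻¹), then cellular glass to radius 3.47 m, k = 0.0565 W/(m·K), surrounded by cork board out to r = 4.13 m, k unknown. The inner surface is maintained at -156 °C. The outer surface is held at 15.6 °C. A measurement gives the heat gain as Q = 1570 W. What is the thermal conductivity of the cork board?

k = 0.0463 W/m·K

ΣR = ΔT/Q = |-156 − 15.6|/1570 = 0.1093 K/W
Known resistances:
  R_aluminium = (1/3.22 − 1/3.23)/(4πk) = 9.615×10^-4/(4π·189) = 4.048×10^-7 K/W
  R_cellular glass = (1/3.23 − 1/3.47)/(4πk) = 0.02141/(4π·0.0565) = 0.03016 K/W
R_cork board = ΣR − ΣR_known = 0.1093 − 0.03016 = 0.07914 K/W
(1/r₁−1/r₂)/(4πk) = 0.07914 ⇒ k = 0.04605/(4π·0.07914) = 0.0463 W/m·K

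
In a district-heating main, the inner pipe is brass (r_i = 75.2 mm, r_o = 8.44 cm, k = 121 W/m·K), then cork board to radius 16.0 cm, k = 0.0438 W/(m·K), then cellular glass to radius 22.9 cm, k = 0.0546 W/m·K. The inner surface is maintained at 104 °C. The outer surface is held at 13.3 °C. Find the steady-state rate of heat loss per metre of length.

Series thermal resistances, inner to outer:
  R'_brass = ln(0.0844/0.0752)/(2πk) = 0.1154/(2π·121) = 1.518×10^-4 m·K/W
  R'_cork board = ln(0.160/0.0844)/(2πk) = 0.6396/(2π·0.0438) = 2.324 m·K/W
  R'_cellular glass = ln(0.229/0.160)/(2πk) = 0.3585/(2π·0.0546) = 1.045 m·K/W
ΣR = 1.518×10^-4 + 2.324 + 1.045 = 3.369 m·K/W
Q' = ΔT/ΣR = (104 °C − 13.3 °C)/3.369 = 26.9 W/m

Q' = 26.9 W/m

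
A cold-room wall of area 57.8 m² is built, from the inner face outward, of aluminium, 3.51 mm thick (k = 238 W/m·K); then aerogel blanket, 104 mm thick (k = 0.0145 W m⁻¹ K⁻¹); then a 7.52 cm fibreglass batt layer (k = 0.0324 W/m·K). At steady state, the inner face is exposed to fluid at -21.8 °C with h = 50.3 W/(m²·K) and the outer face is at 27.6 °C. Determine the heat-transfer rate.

Treat each layer as a resistance in series:
  R_conv,in = 1/(hA) = 1/(50.3·57.8) = 3.440×10^-4 K/W
  R_aluminium = L/(kA) = 0.00351/(238·57.8) = 2.552×10^-7 K/W
  R_aerogel blanket = L/(kA) = 0.104/(0.0145·57.8) = 0.1241 K/W
  R_fibreglass batt = L/(kA) = 0.0752/(0.0324·57.8) = 0.04016 K/W
ΣR = 3.440×10^-4 + 2.552×10^-7 + 0.1241 + 0.04016 = 0.1646 K/W
Q = ΔT/ΣR = (-21.8 °C − 27.6 °C)/0.1646 = -300 W
(Negative Q ⇒ heat flows inward; heat gain = 300 W.)

Q = 300 W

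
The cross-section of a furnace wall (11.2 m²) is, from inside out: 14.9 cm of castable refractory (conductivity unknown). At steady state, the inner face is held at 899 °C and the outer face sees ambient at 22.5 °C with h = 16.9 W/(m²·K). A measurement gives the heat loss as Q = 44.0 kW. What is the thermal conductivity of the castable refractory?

ΣR = ΔT/Q = |899 − 22.5|/44000 = 0.01992 K/W
Known resistances:
  R_conv,out = 1/(hA) = 1/(16.9·11.2) = 0.005283 K/W
R_castable refractory = ΣR − ΣR_known = 0.01992 − 0.005283 = 0.01464 K/W
L/(kA) = 0.01464 ⇒ k = 0.149/(0.01464·11.2) = 0.909 W/m·K

k = 0.909 W/m·K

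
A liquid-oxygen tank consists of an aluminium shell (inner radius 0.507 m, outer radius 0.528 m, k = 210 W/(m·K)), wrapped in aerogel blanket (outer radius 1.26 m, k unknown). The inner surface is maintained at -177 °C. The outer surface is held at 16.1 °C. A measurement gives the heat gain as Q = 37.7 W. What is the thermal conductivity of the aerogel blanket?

k = 0.0171 W/m·K

ΣR = ΔT/Q = |-177 − 16.1|/37.7 = 5.122 K/W
Known resistances:
  R_aluminium = (1/0.507 − 1/0.528)/(4πk) = 0.07845/(4π·210) = 2.973×10^-5 K/W
R_aerogel blanket = ΣR − ΣR_known = 5.122 − 2.973×10^-5 = 5.122 K/W
(1/r₁−1/r₂)/(4πk) = 5.122 ⇒ k = 1.100/(4π·5.122) = 0.0171 W/m·K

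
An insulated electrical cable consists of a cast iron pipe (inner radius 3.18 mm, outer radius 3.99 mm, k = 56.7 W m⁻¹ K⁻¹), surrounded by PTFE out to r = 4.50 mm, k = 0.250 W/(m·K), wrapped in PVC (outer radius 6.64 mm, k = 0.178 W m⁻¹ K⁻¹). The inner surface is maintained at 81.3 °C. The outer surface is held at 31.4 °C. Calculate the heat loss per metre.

Series thermal resistances, inner to outer:
  R'_cast iron = ln(0.00399/0.00318)/(2πk) = 0.2269/(2π·56.7) = 6.369×10^-4 m·K/W
  R'_PTFE = ln(0.00450/0.00399)/(2πk) = 0.1203/(2π·0.250) = 0.07658 m·K/W
  R'_PVC = ln(0.00664/0.00450)/(2πk) = 0.3890/(2π·0.178) = 0.3478 m·K/W
ΣR = 6.369×10^-4 + 0.07658 + 0.3478 = 0.4250 m·K/W
Q' = ΔT/ΣR = (81.3 °C − 31.4 °C)/0.4250 = 117 W/m

Q' = 117 W/m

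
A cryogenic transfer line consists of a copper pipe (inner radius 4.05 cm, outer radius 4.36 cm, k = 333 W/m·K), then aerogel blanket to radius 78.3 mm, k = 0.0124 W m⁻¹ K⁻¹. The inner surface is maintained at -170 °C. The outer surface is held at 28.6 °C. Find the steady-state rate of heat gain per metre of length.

Q' = 26.4 W/m

Resistance network (inner→outer):
  R'_copper = ln(0.0436/0.0405)/(2πk) = 0.07376/(2π·333) = 3.525×10^-5 m·K/W
  R'_aerogel blanket = ln(0.0783/0.0436)/(2πk) = 0.5855/(2π·0.0124) = 7.515 m·K/W
ΣR = 3.525×10^-5 + 7.515 = 7.515 m·K/W
Q' = ΔT/ΣR = (-170 °C − 28.6 °C)/7.515 = -26.4 W/m
(Negative Q' ⇒ heat flows inward; heat gain = 26.4 W/m.)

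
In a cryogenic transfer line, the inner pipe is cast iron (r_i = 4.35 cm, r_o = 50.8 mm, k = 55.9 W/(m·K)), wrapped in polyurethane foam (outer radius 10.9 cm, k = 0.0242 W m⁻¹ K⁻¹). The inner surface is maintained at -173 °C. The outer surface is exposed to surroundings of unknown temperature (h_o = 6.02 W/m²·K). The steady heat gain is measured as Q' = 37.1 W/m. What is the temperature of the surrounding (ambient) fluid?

Series resistances:
  R'_cast iron = ln(0.0508/0.0435)/(2πk) = 0.1551/(2π·55.9) = 4.417×10^-4 m·K/W
  R'_polyurethane foam = ln(0.109/0.0508)/(2πk) = 0.7635/(2π·0.0242) = 5.021 m·K/W
  R'_conv,out = 1/(2πr h) = 1/(2π·0.109·6.02) = 0.2425 m·K/W
ΣR = 5.264 m·K/W
ΔT = Q'·ΣR = 37.1 × 5.264 = 195.3 K
Heat flows inward, so T_out = T_in + ΔT = -173 + 195.3 = 22.3 °C

T_out = 22.3 °C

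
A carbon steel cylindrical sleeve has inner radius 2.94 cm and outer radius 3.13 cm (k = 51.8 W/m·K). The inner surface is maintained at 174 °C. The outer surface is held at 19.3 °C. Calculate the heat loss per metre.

Q' = 804 kW/m

Q' = 2πk·ΔT/ln(r₂/r₁) = 2π × 51.8 × 154.7 / ln(0.0313/0.0294) = 8.04×10^5 W/m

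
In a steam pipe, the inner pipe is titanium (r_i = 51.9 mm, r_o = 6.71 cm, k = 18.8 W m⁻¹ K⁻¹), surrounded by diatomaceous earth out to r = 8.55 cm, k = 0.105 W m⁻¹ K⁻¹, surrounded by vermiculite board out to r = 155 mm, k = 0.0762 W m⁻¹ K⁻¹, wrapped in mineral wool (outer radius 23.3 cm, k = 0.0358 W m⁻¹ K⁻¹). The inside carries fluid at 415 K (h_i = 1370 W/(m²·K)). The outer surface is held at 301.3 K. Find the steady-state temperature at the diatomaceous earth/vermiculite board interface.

T = 403 K

Treat each layer as a resistance in series:
  R'_conv,in = 1/(2πr h) = 1/(2π·0.0519·1370) = 0.002238 m·K/W
  R'_titanium = ln(0.0671/0.0519)/(2πk) = 0.2569/(2π·18.8) = 0.002175 m·K/W
  R'_diatomaceous earth = ln(0.0855/0.0671)/(2πk) = 0.2423/(2π·0.105) = 0.3673 m·K/W
  R'_vermiculite board = ln(0.155/0.0855)/(2πk) = 0.5949/(2π·0.0762) = 1.243 m·K/W
  R'_mineral wool = ln(0.233/0.155)/(2πk) = 0.4076/(2π·0.0358) = 1.812 m·K/W
ΣR = 0.002238 + 0.002175 + 0.3673 + 1.243 + 1.812 = 3.427 m·K/W
Q' = ΔT/ΣR = (415 K − 301.3 K)/3.427 = 33.18 W/m
From the inner boundary to the diatomaceous earth/vermiculite board interface, ΣR_partial = 0.3717 m·K/W.
T_interface = T_in − Q'·ΣR_partial = 415 K − (33.18)(0.3717) = 403 K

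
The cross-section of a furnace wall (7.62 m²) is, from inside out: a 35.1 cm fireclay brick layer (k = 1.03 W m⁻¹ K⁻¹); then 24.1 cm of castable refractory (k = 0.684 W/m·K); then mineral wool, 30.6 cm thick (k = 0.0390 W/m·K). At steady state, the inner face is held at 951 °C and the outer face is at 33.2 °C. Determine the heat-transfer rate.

Resistance network (inner→outer):
  R_fireclay brick = L/(kA) = 0.351/(1.03·7.62) = 0.04472 K/W
  R_castable refractory = L/(kA) = 0.241/(0.684·7.62) = 0.04624 K/W
  R_mineral wool = L/(kA) = 0.306/(0.0390·7.62) = 1.030 K/W
ΣR = 0.04472 + 0.04624 + 1.030 = 1.121 K/W
Q = ΔT/ΣR = (951 °C − 33.2 °C)/1.121 = 819 W

Q = 819 W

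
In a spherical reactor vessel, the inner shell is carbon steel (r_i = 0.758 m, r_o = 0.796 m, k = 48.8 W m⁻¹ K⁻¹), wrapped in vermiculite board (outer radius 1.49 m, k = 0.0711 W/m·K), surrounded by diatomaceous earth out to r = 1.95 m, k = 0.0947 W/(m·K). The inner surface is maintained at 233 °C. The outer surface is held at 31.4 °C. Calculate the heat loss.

Treat each layer as a resistance in series:
  R_carbon steel = (1/0.758 − 1/0.796)/(4πk) = 0.06298/(4π·48.8) = 1.027×10^-4 K/W
  R_vermiculite board = (1/0.796 − 1/1.49)/(4πk) = 0.5851/(4π·0.0711) = 0.6549 K/W
  R_diatomaceous earth = (1/1.49 − 1/1.95)/(4πk) = 0.1583/(4π·0.0947) = 0.1330 K/W
ΣR = 1.027×10^-4 + 0.6549 + 0.1330 = 0.7880 K/W
Q = ΔT/ΣR = (233 °C − 31.4 °C)/0.7880 = 256 W

Q = 256 W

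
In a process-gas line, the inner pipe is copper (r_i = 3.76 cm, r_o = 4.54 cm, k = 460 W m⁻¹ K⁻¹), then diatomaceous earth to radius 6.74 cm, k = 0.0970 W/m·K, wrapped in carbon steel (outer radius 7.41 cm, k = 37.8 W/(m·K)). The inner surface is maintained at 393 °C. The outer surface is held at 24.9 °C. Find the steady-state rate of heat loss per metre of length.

Series thermal resistances, inner to outer:
  R'_copper = ln(0.0454/0.0376)/(2πk) = 0.1885/(2π·460) = 6.522×10^-5 m·K/W
  R'_diatomaceous earth = ln(0.0674/0.0454)/(2πk) = 0.3951/(2π·0.0970) = 0.6483 m·K/W
  R'_carbon steel = ln(0.0741/0.0674)/(2πk) = 0.09477/(2π·37.8) = 3.990×10^-4 m·K/W
ΣR = 6.522×10^-5 + 0.6483 + 3.990×10^-4 = 0.6488 m·K/W
Q' = ΔT/ΣR = (393 °C − 24.9 °C)/0.6488 = 567 W/m

Q' = 567 W/m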